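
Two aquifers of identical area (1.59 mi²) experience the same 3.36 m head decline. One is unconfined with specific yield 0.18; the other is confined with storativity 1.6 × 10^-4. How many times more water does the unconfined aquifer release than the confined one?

A = 1.59 mi² = 4.118 × 10^6 m²
Unconfined: ΔV_u = Sy × A × Δh = 0.18 × 4.118 × 10^6 × 3.36 = 2.491 × 10^6 m³
Confined: ΔV_c = S × A × Δh = 1.6 × 10^-4 × 4.118 × 10^6 × 3.36 = 2214 m³
Ratio = ΔV_u / ΔV_c = Sy / S = 0.18 / 1.6 × 10^-4 = 1125

ΔV_u / ΔV_c ≈ 1120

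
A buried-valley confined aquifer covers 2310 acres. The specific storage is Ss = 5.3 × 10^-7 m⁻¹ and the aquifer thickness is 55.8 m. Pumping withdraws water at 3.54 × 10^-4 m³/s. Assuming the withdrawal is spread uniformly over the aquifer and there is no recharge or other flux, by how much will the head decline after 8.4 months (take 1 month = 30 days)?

S = Ss × b = 5.3 × 10^-7 m⁻¹ × 55.8 m = 2.957 × 10^-5
A = 2310 acres = 9.348 × 10^6 m²
Q = 3.54 × 10^-4 m³/s = 30.59 m³/d
t = 8.4 months = 252 d
ΔV = Q × t = 30.59 m³/d × 252 d = 7708 m³
Δh = ΔV / (S × A) = 7708 / (2.957 × 10^-5 × 9.348 × 10^6) = 27.88 m

Δh ≈ 27.9 m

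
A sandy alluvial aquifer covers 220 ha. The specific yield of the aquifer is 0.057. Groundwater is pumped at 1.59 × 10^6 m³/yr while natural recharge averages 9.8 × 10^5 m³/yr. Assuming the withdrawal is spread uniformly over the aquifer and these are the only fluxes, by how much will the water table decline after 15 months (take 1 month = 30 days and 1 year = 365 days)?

Δh ≈ 6 m

A = 220 ha = 2.2 × 10^6 m²
Net abstraction = 1.59 × 10^6 − 9.8 × 10^5 = 6.1 × 10^5 m³/yr
Q_net = 6.1 × 10^5 m³/yr = 1671 m³/d
t = 15 months = 450 d
ΔV = Q × t = 1671 m³/d × 450 d = 7.521 × 10^5 m³
Δh = ΔV / (Sy × A) = 7.521 × 10^5 / (0.057 × 2.2 × 10^6) = 5.997 m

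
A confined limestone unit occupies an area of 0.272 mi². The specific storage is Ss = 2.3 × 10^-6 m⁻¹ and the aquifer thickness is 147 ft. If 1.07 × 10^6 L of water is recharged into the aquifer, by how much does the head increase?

b = 147 ft = 44.81 m
S = Ss × b = 2.3 × 10^-6 m⁻¹ × 44.81 m = 1.031 × 10^-4
A = 0.272 mi² = 7.045 × 10^5 m²
ΔV = 1.07 × 10^6 L = 1070 m³
Δh = ΔV / (S × A) = 1070 m³ / (1.031 × 10^-4 × 7.045 × 10^5 m²) = 14.74 m

Δh ≈ 14.7 m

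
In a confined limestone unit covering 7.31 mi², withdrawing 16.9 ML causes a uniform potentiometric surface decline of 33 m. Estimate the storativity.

S ≈ 2.7 × 10^-5

A = 7.31 mi² = 1.893 × 10^7 m²
ΔV = 16.9 ML = 16900 m³
S = ΔV / (A × Δh) = 16900 m³ / (1.893 × 10^7 m² × 33 m) = 2.705 × 10^-5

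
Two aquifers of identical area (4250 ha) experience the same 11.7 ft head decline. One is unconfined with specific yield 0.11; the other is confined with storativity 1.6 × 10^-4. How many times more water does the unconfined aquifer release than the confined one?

A = 4250 ha = 4.25 × 10^7 m²
Δh = 11.7 ft = 3.566 m
Unconfined: ΔV_u = Sy × A × Δh = 0.11 × 4.25 × 10^7 × 3.566 = 1.667 × 10^7 m³
Confined: ΔV_c = S × A × Δh = 1.6 × 10^-4 × 4.25 × 10^7 × 3.566 = 24250 m³
Ratio = ΔV_u / ΔV_c = Sy / S = 0.11 / 1.6 × 10^-4 = 687.5

ΔV_u / ΔV_c ≈ 687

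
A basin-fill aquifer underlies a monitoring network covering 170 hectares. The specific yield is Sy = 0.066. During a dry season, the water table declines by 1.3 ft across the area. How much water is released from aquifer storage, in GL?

ΔV ≈ 0.0445 GL

A = 170 hectares = 1.7 × 10^6 m²
Δh = 1.3 ft = 0.3962 m
ΔV = Sy × A × Δh = 0.066 × 1.7 × 10^6 m² × 0.3962 m = 44460 m³
ΔV = 44460 m³ = 0.04446 GL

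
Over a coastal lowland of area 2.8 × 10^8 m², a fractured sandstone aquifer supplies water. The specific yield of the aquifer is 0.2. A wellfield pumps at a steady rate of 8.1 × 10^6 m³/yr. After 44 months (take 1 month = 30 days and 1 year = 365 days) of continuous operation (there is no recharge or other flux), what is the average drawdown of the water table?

Q = 8.1 × 10^6 m³/yr = 22190 m³/d
t = 44 months = 1320 d
ΔV = Q × t = 22190 m³/d × 1320 d = 2.929 × 10^7 m³
Δh = ΔV / (Sy × A) = 2.929 × 10^7 / (0.2 × 2.8 × 10^8) = 0.5231 m

Δh ≈ 0.523 m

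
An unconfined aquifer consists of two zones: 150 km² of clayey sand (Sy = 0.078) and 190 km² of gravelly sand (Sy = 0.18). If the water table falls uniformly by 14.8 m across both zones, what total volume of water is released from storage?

A₁ = 150 km² = 1.5 × 10^8 m²; A₂ = 190 km² = 1.9 × 10^8 m²
ΔV₁ = 0.078 × 1.5 × 10^8 × 14.8 = 1.732 × 10^8 m³
ΔV₂ = 0.18 × 1.9 × 10^8 × 14.8 = 5.062 × 10^8 m³
ΔV = ΔV₁ + ΔV₂ = 6.793 × 10^8 m³

ΔV ≈ 6.79 × 10^8 m³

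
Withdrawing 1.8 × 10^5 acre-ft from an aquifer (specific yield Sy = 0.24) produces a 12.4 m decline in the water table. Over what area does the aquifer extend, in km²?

A ≈ 74.6 km²

ΔV = 1.8 × 10^5 acre-ft = 2.22 × 10^8 m³
A = ΔV / (Sy × Δh) = 2.22 × 10^8 / (0.24 × 12.4) = 7.461 × 10^7 m²
A = 7.461 × 10^7 m² = 74.61 km²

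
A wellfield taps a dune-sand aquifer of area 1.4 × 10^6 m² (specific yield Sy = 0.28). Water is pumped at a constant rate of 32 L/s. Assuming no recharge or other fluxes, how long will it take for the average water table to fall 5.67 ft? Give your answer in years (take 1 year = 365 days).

Δh = 5.67 ft = 1.728 m
ΔV = Sy × A × Δh = 0.28 × 1.4 × 10^6 × 1.728 = 6.775 × 10^5 m³
Q = 32 L/s = 2765 m³/d
t = ΔV / Q = 6.775 × 10^5 m³ / 2765 m³/d = 245 d
t = 245 d ≈ 0.6713 years

t ≈ 0.671 years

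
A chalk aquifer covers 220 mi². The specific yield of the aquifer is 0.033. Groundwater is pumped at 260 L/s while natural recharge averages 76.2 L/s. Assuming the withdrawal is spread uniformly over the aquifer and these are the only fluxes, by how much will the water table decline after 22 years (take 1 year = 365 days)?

A = 220 mi² = 5.698 × 10^8 m²
Net abstraction = 260 − 76.2 = 183.8 L/s
Q_net = 183.8 L/s = 15880 m³/d
t = 22 years = 8030 d
ΔV = Q × t = 15880 m³/d × 8030 d = 1.275 × 10^8 m³
Δh = ΔV / (Sy × A) = 1.275 × 10^8 / (0.033 × 5.698 × 10^8) = 6.782 m

Δh ≈ 6.78 m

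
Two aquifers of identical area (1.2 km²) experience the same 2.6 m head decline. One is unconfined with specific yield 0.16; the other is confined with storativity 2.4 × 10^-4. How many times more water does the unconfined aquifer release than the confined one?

A = 1.2 km² = 1.2 × 10^6 m²
Unconfined: ΔV_u = Sy × A × Δh = 0.16 × 1.2 × 10^6 × 2.6 = 4.992 × 10^5 m³
Confined: ΔV_c = S × A × Δh = 2.4 × 10^-4 × 1.2 × 10^6 × 2.6 = 748.8 m³
Ratio = ΔV_u / ΔV_c = Sy / S = 0.16 / 2.4 × 10^-4 = 666.7

ΔV_u / ΔV_c ≈ 667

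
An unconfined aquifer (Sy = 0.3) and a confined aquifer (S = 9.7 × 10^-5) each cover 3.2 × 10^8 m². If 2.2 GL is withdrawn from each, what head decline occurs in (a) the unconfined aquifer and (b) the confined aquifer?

Δh_u ≈ 0.0229 m; Δh_c ≈ 70.9 m

ΔV = 2.2 GL = 2.2 × 10^6 m³
Unconfined: Δh_u = ΔV/(Sy·A) = 2.2 × 10^6/(0.3 × 3.2 × 10^8) = 0.02292 m
Confined: Δh_c = ΔV/(S·A) = 2.2 × 10^6/(9.7 × 10^-5 × 3.2 × 10^8) = 70.88 m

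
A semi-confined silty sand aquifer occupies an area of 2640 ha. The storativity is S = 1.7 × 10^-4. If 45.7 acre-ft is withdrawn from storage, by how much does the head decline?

Δh ≈ 12.6 m

A = 2640 ha = 2.64 × 10^7 m²
ΔV = 45.7 acre-ft = 56370 m³
Δh = ΔV / (S × A) = 56370 m³ / (1.7 × 10^-4 × 2.64 × 10^7 m²) = 12.56 m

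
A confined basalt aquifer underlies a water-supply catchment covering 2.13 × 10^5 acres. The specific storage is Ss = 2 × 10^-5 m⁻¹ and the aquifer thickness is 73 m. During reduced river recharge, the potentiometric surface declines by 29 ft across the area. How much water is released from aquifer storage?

S = Ss × b = 2 × 10^-5 m⁻¹ × 73 m = 1.46 × 10^-3
A = 2.13 × 10^5 acres = 8.62 × 10^8 m²
Δh = 29 ft = 8.839 m
ΔV = S × A × Δh = 0.00146 × 8.62 × 10^8 m² × 8.839 m = 1.112 × 10^7 m³

ΔV ≈ 1.11 × 10^7 m³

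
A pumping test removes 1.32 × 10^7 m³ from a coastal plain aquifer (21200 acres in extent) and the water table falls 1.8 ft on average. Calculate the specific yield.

A = 21200 acres = 8.579 × 10^7 m²
Δh = 1.8 ft = 0.5486 m
Sy = ΔV / (A × Δh) = 1.32 × 10^7 m³ / (8.579 × 10^7 m² × 0.5486 m) = 0.2804

Sy ≈ 0.28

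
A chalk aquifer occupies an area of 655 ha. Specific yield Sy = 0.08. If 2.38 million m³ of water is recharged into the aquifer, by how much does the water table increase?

Δh ≈ 4.54 m

A = 655 ha = 6.55 × 10^6 m²
ΔV = 2.38 million m³ = 2.38 × 10^6 m³
Δh = ΔV / (Sy × A) = 2.38 × 10^6 m³ / (0.08 × 6.55 × 10^6 m²) = 4.542 m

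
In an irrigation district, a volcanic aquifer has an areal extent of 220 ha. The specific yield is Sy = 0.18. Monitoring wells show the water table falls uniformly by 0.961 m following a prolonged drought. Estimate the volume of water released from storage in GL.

ΔV ≈ 0.381 GL

A = 220 ha = 2.2 × 10^6 m²
ΔV = Sy × A × Δh = 0.18 × 2.2 × 10^6 m² × 0.961 m = 3.806 × 10^5 m³
ΔV = 3.806 × 10^5 m³ = 0.3806 GL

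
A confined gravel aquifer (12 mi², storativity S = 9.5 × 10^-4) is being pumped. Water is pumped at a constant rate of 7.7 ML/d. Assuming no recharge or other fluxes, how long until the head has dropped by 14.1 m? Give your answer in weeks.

A = 12 mi² = 3.108 × 10^7 m²
ΔV = S × A × Δh = 9.5 × 10^-4 × 3.108 × 10^7 × 14.1 = 4.163 × 10^5 m³
Q = 7.7 ML/d = 7700 m³/d
t = ΔV / Q = 4.163 × 10^5 m³ / 7700 m³/d = 54.07 d
t = 54.07 d ≈ 7.724 weeks

t ≈ 7.72 weeks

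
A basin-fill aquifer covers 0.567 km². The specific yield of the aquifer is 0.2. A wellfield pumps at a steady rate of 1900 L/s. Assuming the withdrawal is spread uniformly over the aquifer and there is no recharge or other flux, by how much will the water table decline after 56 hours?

A = 0.567 km² = 5.67 × 10^5 m²
Q = 1900 L/s = 1.642 × 10^5 m³/d
t = 56 hours = 2.333 d
ΔV = Q × t = 1.642 × 10^5 m³/d × 2.333 d = 3.83 × 10^5 m³
Δh = ΔV / (Sy × A) = 3.83 × 10^5 / (0.2 × 5.67 × 10^5) = 3.378 m

Δh ≈ 3.38 m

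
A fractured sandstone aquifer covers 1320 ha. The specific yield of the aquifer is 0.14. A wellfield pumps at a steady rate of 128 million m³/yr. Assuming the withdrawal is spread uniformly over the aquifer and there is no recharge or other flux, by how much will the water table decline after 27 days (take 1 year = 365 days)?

A = 1320 ha = 1.32 × 10^7 m²
Q = 128 million m³/yr = 3.507 × 10^5 m³/d
ΔV = Q × t = 3.507 × 10^5 m³/d × 27 d = 9.468 × 10^6 m³
Δh = ΔV / (Sy × A) = 9.468 × 10^6 / (0.14 × 1.32 × 10^7) = 5.124 m

Δh ≈ 5.12 m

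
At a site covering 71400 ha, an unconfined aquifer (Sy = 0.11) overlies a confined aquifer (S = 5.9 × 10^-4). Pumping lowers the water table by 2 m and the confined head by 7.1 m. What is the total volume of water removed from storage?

ΔV ≈ 1.6 × 10^8 m³

A = 71400 ha = 7.14 × 10^8 m²
Unconfined: ΔV_u = Sy × A × Δh_u = 0.11 × 7.14 × 10^8 × 2 = 1.571 × 10^8 m³
Confined: ΔV_c = S × A × Δh_c = 5.9 × 10^-4 × 7.14 × 10^8 × 7.1 = 2.991 × 10^6 m³
Total ΔV = 1.571 × 10^8 + 2.991 × 10^6 = 1.601 × 10^8 m³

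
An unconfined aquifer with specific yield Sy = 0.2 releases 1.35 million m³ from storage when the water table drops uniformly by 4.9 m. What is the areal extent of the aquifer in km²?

A ≈ 1.38 km²

ΔV = 1.35 million m³ = 1.35 × 10^6 m³
A = ΔV / (Sy × Δh) = 1.35 × 10^6 / (0.2 × 4.9) = 1.378 × 10^6 m²
A = 1.378 × 10^6 m² = 1.378 km²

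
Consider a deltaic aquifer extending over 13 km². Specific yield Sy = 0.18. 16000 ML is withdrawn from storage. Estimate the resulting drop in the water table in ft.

Δh ≈ 22.4 ft

A = 13 km² = 1.3 × 10^7 m²
ΔV = 16000 ML = 1.6 × 10^7 m³
Δh = ΔV / (Sy × A) = 1.6 × 10^7 m³ / (0.18 × 1.3 × 10^7 m²) = 6.838 m
Δh = 6.838 m = 22.43 ft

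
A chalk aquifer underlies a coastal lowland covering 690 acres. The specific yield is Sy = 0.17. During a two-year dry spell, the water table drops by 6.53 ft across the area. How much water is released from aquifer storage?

A = 690 acres = 2.792 × 10^6 m²
Δh = 6.53 ft = 1.99 m
ΔV = Sy × A × Δh = 0.17 × 2.792 × 10^6 m² × 1.99 m = 9.448 × 10^5 m³

ΔV ≈ 9.45 × 10^5 m³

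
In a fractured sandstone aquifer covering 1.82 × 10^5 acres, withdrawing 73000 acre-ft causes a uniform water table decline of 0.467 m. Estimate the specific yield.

A = 1.82 × 10^5 acres = 7.365 × 10^8 m²
ΔV = 73000 acre-ft = 9.004 × 10^7 m³
Sy = ΔV / (A × Δh) = 9.004 × 10^7 m³ / (7.365 × 10^8 m² × 0.467 m) = 0.2618

Sy ≈ 0.26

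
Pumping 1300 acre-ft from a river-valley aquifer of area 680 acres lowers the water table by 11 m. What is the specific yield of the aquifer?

Sy ≈ 0.053

A = 680 acres = 2.752 × 10^6 m²
ΔV = 1300 acre-ft = 1.604 × 10^6 m³
Sy = ΔV / (A × Δh) = 1.604 × 10^6 m³ / (2.752 × 10^6 m² × 11 m) = 0.05297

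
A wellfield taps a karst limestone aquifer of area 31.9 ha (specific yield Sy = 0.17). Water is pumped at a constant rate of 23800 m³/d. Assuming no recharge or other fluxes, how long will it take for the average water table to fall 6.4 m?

A = 31.9 ha = 3.19 × 10^5 m²
ΔV = Sy × A × Δh = 0.17 × 3.19 × 10^5 × 6.4 = 3.471 × 10^5 m³
t = ΔV / Q = 3.471 × 10^5 m³ / 23800 m³/d = 14.58 d

t ≈ 14.6 days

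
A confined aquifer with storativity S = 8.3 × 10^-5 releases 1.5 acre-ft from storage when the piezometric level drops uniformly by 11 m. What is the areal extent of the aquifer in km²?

ΔV = 1.5 acre-ft = 1850 m³
A = ΔV / (S × Δh) = 1850 / (8.3 × 10^-5 × 11) = 2.027 × 10^6 m²
A = 2.027 × 10^6 m² = 2.027 km²

A ≈ 2.03 km²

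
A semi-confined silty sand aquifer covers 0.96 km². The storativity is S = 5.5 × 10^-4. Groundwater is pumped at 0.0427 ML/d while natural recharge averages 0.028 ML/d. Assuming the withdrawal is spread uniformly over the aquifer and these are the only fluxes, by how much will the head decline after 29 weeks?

Δh ≈ 5.65 m

A = 0.96 km² = 9.6 × 10^5 m²
Net abstraction = 0.0427 − 0.028 = 0.0147 ML/d
Q_net = 0.0147 ML/d = 14.7 m³/d
t = 29 weeks = 203 d
ΔV = Q × t = 14.7 m³/d × 203 d = 2984 m³
Δh = ΔV / (S × A) = 2984 / (5.5 × 10^-4 × 9.6 × 10^5) = 5.652 m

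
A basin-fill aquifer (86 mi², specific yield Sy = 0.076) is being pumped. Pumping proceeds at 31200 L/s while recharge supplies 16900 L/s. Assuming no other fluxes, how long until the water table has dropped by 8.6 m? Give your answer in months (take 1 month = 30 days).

t ≈ 3.93 months

A = 86 mi² = 2.227 × 10^8 m²
ΔV = Sy × A × Δh = 0.076 × 2.227 × 10^8 × 8.6 = 1.456 × 10^8 m³
Net withdrawal = 31200 − 16900 = 14300 L/s = 1.236 × 10^6 m³/d
t = ΔV / Q = 1.456 × 10^8 m³ / 1.236 × 10^6 m³/d = 117.8 d
t = 117.8 d ≈ 3.928 months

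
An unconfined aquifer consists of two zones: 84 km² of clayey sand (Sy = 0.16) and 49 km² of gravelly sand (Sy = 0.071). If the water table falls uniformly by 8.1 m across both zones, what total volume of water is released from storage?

A₁ = 84 km² = 8.4 × 10^7 m²; A₂ = 49 km² = 4.9 × 10^7 m²
ΔV₁ = 0.16 × 8.4 × 10^7 × 8.1 = 1.089 × 10^8 m³
ΔV₂ = 0.071 × 4.9 × 10^7 × 8.1 = 2.818 × 10^7 m³
ΔV = ΔV₁ + ΔV₂ = 1.37 × 10^8 m³

ΔV ≈ 1.37 × 10^8 m³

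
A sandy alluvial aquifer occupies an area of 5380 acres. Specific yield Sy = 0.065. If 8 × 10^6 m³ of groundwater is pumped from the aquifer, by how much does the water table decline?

A = 5380 acres = 2.177 × 10^7 m²
Δh = ΔV / (Sy × A) = 8 × 10^6 m³ / (0.065 × 2.177 × 10^7 m²) = 5.653 m

Δh ≈ 5.65 m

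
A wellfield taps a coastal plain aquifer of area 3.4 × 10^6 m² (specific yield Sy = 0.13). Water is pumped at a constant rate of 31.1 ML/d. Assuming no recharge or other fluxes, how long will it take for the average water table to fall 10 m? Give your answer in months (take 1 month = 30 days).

t ≈ 4.74 months

ΔV = Sy × A × Δh = 0.13 × 3.4 × 10^6 × 10 = 4.42 × 10^6 m³
Q = 31.1 ML/d = 31100 m³/d
t = ΔV / Q = 4.42 × 10^6 m³ / 31100 m³/d = 142.1 d
t = 142.1 d ≈ 4.737 months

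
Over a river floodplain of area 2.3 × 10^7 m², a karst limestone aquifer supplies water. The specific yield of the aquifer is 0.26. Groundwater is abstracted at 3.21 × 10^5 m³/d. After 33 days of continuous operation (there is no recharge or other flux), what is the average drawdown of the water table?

ΔV = Q × t = 3.21 × 10^5 m³/d × 33 d = 1.059 × 10^7 m³
Δh = ΔV / (Sy × A) = 1.059 × 10^7 / (0.26 × 2.3 × 10^7) = 1.771 m

Δh ≈ 1.77 m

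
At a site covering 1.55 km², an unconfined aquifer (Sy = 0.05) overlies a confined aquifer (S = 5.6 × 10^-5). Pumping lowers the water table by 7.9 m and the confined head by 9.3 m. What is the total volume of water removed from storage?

ΔV ≈ 6.13 × 10^5 m³

A = 1.55 km² = 1.55 × 10^6 m²
Unconfined: ΔV_u = Sy × A × Δh_u = 0.05 × 1.55 × 10^6 × 7.9 = 6.122 × 10^5 m³
Confined: ΔV_c = S × A × Δh_c = 5.6 × 10^-5 × 1.55 × 10^6 × 9.3 = 807.2 m³
Total ΔV = 6.122 × 10^5 + 807.2 = 6.131 × 10^5 m³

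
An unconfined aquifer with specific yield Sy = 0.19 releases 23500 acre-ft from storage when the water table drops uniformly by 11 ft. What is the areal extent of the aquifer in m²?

Δh = 11 ft = 3.353 m
ΔV = 23500 acre-ft = 2.899 × 10^7 m³
A = ΔV / (Sy × Δh) = 2.899 × 10^7 / (0.19 × 3.353) = 4.55 × 10^7 m²

A ≈ 4.55 × 10^7 m²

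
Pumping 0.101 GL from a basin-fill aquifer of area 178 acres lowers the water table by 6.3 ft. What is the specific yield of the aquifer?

Sy ≈ 0.073

A = 178 acres = 7.203 × 10^5 m²
Δh = 6.3 ft = 1.92 m
ΔV = 0.101 GL = 1.01 × 10^5 m³
Sy = ΔV / (A × Δh) = 1.01 × 10^5 m³ / (7.203 × 10^5 m² × 1.92 m) = 0.07302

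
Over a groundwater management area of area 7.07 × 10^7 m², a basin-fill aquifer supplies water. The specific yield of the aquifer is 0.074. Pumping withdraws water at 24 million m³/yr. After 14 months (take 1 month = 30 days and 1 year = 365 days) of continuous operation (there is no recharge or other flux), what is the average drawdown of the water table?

Q = 24 million m³/yr = 65750 m³/d
t = 14 months = 420 d
ΔV = Q × t = 65750 m³/d × 420 d = 2.762 × 10^7 m³
Δh = ΔV / (Sy × A) = 2.762 × 10^7 / (0.074 × 7.07 × 10^7) = 5.279 m

Δh ≈ 5.28 m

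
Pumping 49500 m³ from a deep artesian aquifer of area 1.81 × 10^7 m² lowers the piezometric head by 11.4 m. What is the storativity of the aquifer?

S ≈ 2.4 × 10^-4

S = ΔV / (A × Δh) = 49500 m³ / (1.81 × 10^7 m² × 11.4 m) = 2.399 × 10^-4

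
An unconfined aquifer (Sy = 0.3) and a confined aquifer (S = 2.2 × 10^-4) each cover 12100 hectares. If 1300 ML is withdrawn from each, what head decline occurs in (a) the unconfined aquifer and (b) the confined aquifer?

Δh_u ≈ 0.0358 m; Δh_c ≈ 48.8 m

A = 12100 hectares = 1.21 × 10^8 m²
ΔV = 1300 ML = 1.3 × 10^6 m³
Unconfined: Δh_u = ΔV/(Sy·A) = 1.3 × 10^6/(0.3 × 1.21 × 10^8) = 0.03581 m
Confined: Δh_c = ΔV/(S·A) = 1.3 × 10^6/(2.2 × 10^-4 × 1.21 × 10^8) = 48.84 m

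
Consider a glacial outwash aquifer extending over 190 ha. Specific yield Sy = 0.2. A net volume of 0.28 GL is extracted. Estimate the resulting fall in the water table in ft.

Δh ≈ 2.42 ft

A = 190 ha = 1.9 × 10^6 m²
ΔV = 0.28 GL = 2.8 × 10^5 m³
Δh = ΔV / (Sy × A) = 2.8 × 10^5 m³ / (0.2 × 1.9 × 10^6 m²) = 0.7368 m
Δh = 0.7368 m = 2.417 ft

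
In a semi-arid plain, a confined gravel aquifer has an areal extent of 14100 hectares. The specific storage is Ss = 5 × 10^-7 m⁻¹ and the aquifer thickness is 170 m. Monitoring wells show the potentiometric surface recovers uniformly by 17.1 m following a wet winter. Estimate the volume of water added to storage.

S = Ss × b = 5 × 10^-7 m⁻¹ × 170 m = 8.5 × 10^-5
A = 14100 hectares = 1.41 × 10^8 m²
ΔV = S × A × Δh = 8.5 × 10^-5 × 1.41 × 10^8 m² × 17.1 m = 2.049 × 10^5 m³

ΔV ≈ 2.05 × 10^5 m³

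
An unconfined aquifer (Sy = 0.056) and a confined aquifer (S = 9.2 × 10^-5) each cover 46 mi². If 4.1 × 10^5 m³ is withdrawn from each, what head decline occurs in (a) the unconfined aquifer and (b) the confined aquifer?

A = 46 mi² = 1.191 × 10^8 m²
Unconfined: Δh_u = ΔV/(Sy·A) = 4.1 × 10^5/(0.056 × 1.191 × 10^8) = 0.06145 m
Confined: Δh_c = ΔV/(S·A) = 4.1 × 10^5/(9.2 × 10^-5 × 1.191 × 10^8) = 37.41 m

Δh_u ≈ 0.0615 m; Δh_c ≈ 37.4 m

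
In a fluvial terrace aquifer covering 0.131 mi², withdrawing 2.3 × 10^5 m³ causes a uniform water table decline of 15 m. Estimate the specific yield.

Sy ≈ 0.045

A = 0.131 mi² = 3.393 × 10^5 m²
Sy = ΔV / (A × Δh) = 2.3 × 10^5 m³ / (3.393 × 10^5 m² × 15 m) = 0.04519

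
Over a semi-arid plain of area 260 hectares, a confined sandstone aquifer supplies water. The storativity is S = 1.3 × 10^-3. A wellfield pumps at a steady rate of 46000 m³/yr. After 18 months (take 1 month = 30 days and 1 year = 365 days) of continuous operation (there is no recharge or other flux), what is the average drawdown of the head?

A = 260 hectares = 2.6 × 10^6 m²
Q = 46000 m³/yr = 126 m³/d
t = 18 months = 540 d
ΔV = Q × t = 126 m³/d × 540 d = 68050 m³
Δh = ΔV / (S × A) = 68050 / (0.0013 × 2.6 × 10^6) = 20.13 m

Δh ≈ 20.1 m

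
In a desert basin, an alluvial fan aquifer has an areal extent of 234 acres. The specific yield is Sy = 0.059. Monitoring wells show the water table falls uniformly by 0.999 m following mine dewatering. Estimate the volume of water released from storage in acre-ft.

A = 234 acres = 9.47 × 10^5 m²
ΔV = Sy × A × Δh = 0.059 × 9.47 × 10^5 m² × 0.999 m = 55820 m³
ΔV = 55820 m³ = 45.25 acre-ft

ΔV ≈ 45.2 acre-ft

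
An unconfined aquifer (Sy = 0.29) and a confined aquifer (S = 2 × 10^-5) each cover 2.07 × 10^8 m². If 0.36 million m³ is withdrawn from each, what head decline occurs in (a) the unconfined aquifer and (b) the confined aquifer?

ΔV = 0.36 million m³ = 3.6 × 10^5 m³
Unconfined: Δh_u = ΔV/(Sy·A) = 3.6 × 10^5/(0.29 × 2.07 × 10^8) = 0.005997 m
Confined: Δh_c = ΔV/(S·A) = 3.6 × 10^5/(2 × 10^-5 × 2.07 × 10^8) = 86.96 m

Δh_u ≈ 0.006 m; Δh_c ≈ 87 m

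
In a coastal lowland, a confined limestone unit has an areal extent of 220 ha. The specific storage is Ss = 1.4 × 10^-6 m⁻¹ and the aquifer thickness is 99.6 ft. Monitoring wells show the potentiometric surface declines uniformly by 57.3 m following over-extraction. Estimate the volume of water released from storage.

b = 99.6 ft = 30.36 m
S = Ss × b = 1.4 × 10^-6 m⁻¹ × 30.36 m = 4.25 × 10^-5
A = 220 ha = 2.2 × 10^6 m²
ΔV = S × A × Δh = 4.25 × 10^-5 × 2.2 × 10^6 m² × 57.3 m = 5358 m³

ΔV ≈ 5360 m³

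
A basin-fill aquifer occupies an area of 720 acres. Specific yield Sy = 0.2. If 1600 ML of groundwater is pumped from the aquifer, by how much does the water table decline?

A = 720 acres = 2.914 × 10^6 m²
ΔV = 1600 ML = 1.6 × 10^6 m³
Δh = ΔV / (Sy × A) = 1.6 × 10^6 m³ / (0.2 × 2.914 × 10^6 m²) = 2.746 m

Δh ≈ 2.75 m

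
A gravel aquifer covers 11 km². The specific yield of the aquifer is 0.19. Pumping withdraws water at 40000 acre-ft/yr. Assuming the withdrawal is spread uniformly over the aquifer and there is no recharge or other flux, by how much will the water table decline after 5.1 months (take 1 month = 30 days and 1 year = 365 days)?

Δh ≈ 9.9 m

A = 11 km² = 1.1 × 10^7 m²
Q = 40000 acre-ft/yr = 1.352 × 10^5 m³/d
t = 5.1 months = 153 d
ΔV = Q × t = 1.352 × 10^5 m³/d × 153 d = 2.068 × 10^7 m³
Δh = ΔV / (Sy × A) = 2.068 × 10^7 / (0.19 × 1.1 × 10^7) = 9.896 m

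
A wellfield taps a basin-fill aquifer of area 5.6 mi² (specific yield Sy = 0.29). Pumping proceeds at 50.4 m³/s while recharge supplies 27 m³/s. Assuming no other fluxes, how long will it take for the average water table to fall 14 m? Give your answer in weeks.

A = 5.6 mi² = 1.45 × 10^7 m²
ΔV = Sy × A × Δh = 0.29 × 1.45 × 10^7 × 14 = 5.889 × 10^7 m³
Net withdrawal = 50.4 − 27 = 23.4 m³/s = 2.022 × 10^6 m³/d
t = ΔV / Q = 5.889 × 10^7 m³ / 2.022 × 10^6 m³/d = 29.13 d
t = 29.13 d ≈ 4.161 weeks

t ≈ 4.16 weeks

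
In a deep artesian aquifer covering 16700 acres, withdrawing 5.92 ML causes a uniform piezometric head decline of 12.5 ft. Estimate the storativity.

A = 16700 acres = 6.758 × 10^7 m²
Δh = 12.5 ft = 3.81 m
ΔV = 5.92 ML = 5920 m³
S = ΔV / (A × Δh) = 5920 m³ / (6.758 × 10^7 m² × 3.81 m) = 2.299 × 10^-5

S ≈ 2.3 × 10^-5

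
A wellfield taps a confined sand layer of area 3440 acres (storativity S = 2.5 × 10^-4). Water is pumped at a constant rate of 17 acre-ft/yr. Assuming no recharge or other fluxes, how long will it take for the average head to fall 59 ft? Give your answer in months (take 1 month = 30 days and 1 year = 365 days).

t ≈ 36.3 months

A = 3440 acres = 1.392 × 10^7 m²
Δh = 59 ft = 17.98 m
ΔV = S × A × Δh = 2.5 × 10^-4 × 1.392 × 10^7 × 17.98 = 62590 m³
Q = 17 acre-ft/yr = 57.45 m³/d
t = ΔV / Q = 62590 m³ / 57.45 m³/d = 1089 d
t = 1089 d ≈ 36.31 months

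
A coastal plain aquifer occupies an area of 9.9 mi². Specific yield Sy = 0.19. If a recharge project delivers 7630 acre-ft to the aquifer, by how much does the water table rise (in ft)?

A = 9.9 mi² = 2.564 × 10^7 m²
ΔV = 7630 acre-ft = 9.411 × 10^6 m³
Δh = ΔV / (Sy × A) = 9.411 × 10^6 m³ / (0.19 × 2.564 × 10^7 m²) = 1.932 m
Δh = 1.932 m = 6.338 ft

Δh ≈ 6.34 ft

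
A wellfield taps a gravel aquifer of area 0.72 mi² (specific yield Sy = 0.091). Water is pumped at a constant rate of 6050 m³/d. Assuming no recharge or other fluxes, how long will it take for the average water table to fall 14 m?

t ≈ 393 days

A = 0.72 mi² = 1.865 × 10^6 m²
ΔV = Sy × A × Δh = 0.091 × 1.865 × 10^6 × 14 = 2.376 × 10^6 m³
t = ΔV / Q = 2.376 × 10^6 m³ / 6050 m³/d = 392.7 d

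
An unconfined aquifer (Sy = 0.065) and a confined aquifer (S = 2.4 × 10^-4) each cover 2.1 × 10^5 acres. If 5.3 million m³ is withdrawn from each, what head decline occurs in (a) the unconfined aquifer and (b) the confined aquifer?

Δh_u ≈ 0.0959 m; Δh_c ≈ 26 m

A = 2.1 × 10^5 acres = 8.498 × 10^8 m²
ΔV = 5.3 million m³ = 5.3 × 10^6 m³
Unconfined: Δh_u = ΔV/(Sy·A) = 5.3 × 10^6/(0.065 × 8.498 × 10^8) = 0.09595 m
Confined: Δh_c = ΔV/(S·A) = 5.3 × 10^6/(2.4 × 10^-4 × 8.498 × 10^8) = 25.99 m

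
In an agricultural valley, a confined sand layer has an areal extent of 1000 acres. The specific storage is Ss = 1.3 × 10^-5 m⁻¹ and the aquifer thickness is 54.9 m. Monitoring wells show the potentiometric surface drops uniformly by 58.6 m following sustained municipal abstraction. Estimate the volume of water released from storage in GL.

S = Ss × b = 1.3 × 10^-5 m⁻¹ × 54.9 m = 7.137 × 10^-4
A = 1000 acres = 4.047 × 10^6 m²
ΔV = S × A × Δh = 7.137 × 10^-4 × 4.047 × 10^6 m² × 58.6 m = 1.693 × 10^5 m³
ΔV = 1.693 × 10^5 m³ = 0.1693 GL

ΔV ≈ 0.169 GL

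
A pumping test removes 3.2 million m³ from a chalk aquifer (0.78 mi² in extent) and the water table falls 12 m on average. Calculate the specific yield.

A = 0.78 mi² = 2.02 × 10^6 m²
ΔV = 3.2 million m³ = 3.2 × 10^6 m³
Sy = ΔV / (A × Δh) = 3.2 × 10^6 m³ / (2.02 × 10^6 m² × 12 m) = 0.132

Sy ≈ 0.13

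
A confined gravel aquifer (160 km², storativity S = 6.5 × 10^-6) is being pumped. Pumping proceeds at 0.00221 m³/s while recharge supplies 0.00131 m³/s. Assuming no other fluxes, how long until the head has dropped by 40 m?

t ≈ 535 days

A = 160 km² = 1.6 × 10^8 m²
ΔV = S × A × Δh = 6.5 × 10^-6 × 1.6 × 10^8 × 40 = 41600 m³
Net withdrawal = 0.00221 − 0.00131 = 9 × 10^-4 m³/s = 77.76 m³/d
t = ΔV / Q = 41600 m³ / 77.76 m³/d = 535 d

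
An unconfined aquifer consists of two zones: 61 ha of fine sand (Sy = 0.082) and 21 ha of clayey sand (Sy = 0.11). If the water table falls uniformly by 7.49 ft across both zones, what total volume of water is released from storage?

ΔV ≈ 1.67 × 10^5 m³

A₁ = 61 ha = 6.1 × 10^5 m²; A₂ = 21 ha = 2.1 × 10^5 m²
Δh = 7.49 ft = 2.283 m
ΔV₁ = 0.082 × 6.1 × 10^5 × 2.283 = 1.142 × 10^5 m³
ΔV₂ = 0.11 × 2.1 × 10^5 × 2.283 = 52740 m³
ΔV = ΔV₁ + ΔV₂ = 1.669 × 10^5 m³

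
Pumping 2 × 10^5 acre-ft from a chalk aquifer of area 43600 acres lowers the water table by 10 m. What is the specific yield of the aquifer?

Sy ≈ 0.14

A = 43600 acres = 1.764 × 10^8 m²
ΔV = 2 × 10^5 acre-ft = 2.467 × 10^8 m³
Sy = ΔV / (A × Δh) = 2.467 × 10^8 m³ / (1.764 × 10^8 m² × 10 m) = 0.1398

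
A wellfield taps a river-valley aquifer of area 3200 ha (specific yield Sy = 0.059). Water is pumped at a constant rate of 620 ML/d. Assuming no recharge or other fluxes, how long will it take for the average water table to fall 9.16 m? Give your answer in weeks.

A = 3200 ha = 3.2 × 10^7 m²
ΔV = Sy × A × Δh = 0.059 × 3.2 × 10^7 × 9.16 = 1.729 × 10^7 m³
Q = 620 ML/d = 6.2 × 10^5 m³/d
t = ΔV / Q = 1.729 × 10^7 m³ / 6.2 × 10^5 m³/d = 27.89 d
t = 27.89 d ≈ 3.985 weeks

t ≈ 3.98 weeks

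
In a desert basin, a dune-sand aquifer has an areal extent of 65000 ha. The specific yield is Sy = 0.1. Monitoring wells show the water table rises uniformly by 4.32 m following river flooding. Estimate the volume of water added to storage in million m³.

A = 65000 ha = 6.5 × 10^8 m²
ΔV = Sy × A × Δh = 0.1 × 6.5 × 10^8 m² × 4.32 m = 2.808 × 10^8 m³
ΔV = 2.808 × 10^8 m³ = 280.8 million m³

ΔV ≈ 281 million m³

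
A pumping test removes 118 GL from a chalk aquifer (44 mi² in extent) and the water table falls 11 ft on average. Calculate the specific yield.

A = 44 mi² = 1.14 × 10^8 m²
Δh = 11 ft = 3.353 m
ΔV = 118 GL = 1.18 × 10^8 m³
Sy = ΔV / (A × Δh) = 1.18 × 10^8 m³ / (1.14 × 10^8 m² × 3.353 m) = 0.3088

Sy ≈ 0.31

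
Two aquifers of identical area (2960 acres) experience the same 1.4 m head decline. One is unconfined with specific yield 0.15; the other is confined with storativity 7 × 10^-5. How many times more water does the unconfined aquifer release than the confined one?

ΔV_u / ΔV_c ≈ 2140

A = 2960 acres = 1.198 × 10^7 m²
Unconfined: ΔV_u = Sy × A × Δh = 0.15 × 1.198 × 10^7 × 1.4 = 2.516 × 10^6 m³
Confined: ΔV_c = S × A × Δh = 7 × 10^-5 × 1.198 × 10^7 × 1.4 = 1174 m³
Ratio = ΔV_u / ΔV_c = Sy / S = 0.15 / 7 × 10^-5 = 2143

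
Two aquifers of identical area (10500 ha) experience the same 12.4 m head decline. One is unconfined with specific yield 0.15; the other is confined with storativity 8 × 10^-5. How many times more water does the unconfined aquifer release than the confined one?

A = 10500 ha = 1.05 × 10^8 m²
Unconfined: ΔV_u = Sy × A × Δh = 0.15 × 1.05 × 10^8 × 12.4 = 1.953 × 10^8 m³
Confined: ΔV_c = S × A × Δh = 8 × 10^-5 × 1.05 × 10^8 × 12.4 = 1.042 × 10^5 m³
Ratio = ΔV_u / ΔV_c = Sy / S = 0.15 / 8 × 10^-5 = 1875

ΔV_u / ΔV_c ≈ 1880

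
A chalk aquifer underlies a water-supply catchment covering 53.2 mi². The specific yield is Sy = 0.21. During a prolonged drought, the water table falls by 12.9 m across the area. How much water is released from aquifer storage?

A = 53.2 mi² = 1.378 × 10^8 m²
ΔV = Sy × A × Δh = 0.21 × 1.378 × 10^8 m² × 12.9 m = 3.733 × 10^8 m³

ΔV ≈ 3.73 × 10^8 m³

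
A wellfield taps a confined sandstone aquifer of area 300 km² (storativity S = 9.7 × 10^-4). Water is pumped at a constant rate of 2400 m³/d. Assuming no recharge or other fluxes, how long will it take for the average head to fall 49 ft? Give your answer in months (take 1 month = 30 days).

A = 300 km² = 3 × 10^8 m²
Δh = 49 ft = 14.94 m
ΔV = S × A × Δh = 9.7 × 10^-4 × 3 × 10^8 × 14.94 = 4.346 × 10^6 m³
t = ΔV / Q = 4.346 × 10^6 m³ / 2400 m³/d = 1811 d
t = 1811 d ≈ 60.36 months

t ≈ 60.4 months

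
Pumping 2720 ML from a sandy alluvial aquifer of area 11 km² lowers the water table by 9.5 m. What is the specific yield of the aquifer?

A = 11 km² = 1.1 × 10^7 m²
ΔV = 2720 ML = 2.72 × 10^6 m³
Sy = ΔV / (A × Δh) = 2.72 × 10^6 m³ / (1.1 × 10^7 m² × 9.5 m) = 0.02603

Sy ≈ 0.026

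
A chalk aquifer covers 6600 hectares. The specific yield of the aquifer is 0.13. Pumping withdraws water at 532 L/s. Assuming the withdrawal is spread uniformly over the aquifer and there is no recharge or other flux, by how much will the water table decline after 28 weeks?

A = 6600 hectares = 6.6 × 10^7 m²
Q = 532 L/s = 45960 m³/d
t = 28 weeks = 196 d
ΔV = Q × t = 45960 m³/d × 196 d = 9.009 × 10^6 m³
Δh = ΔV / (Sy × A) = 9.009 × 10^6 / (0.13 × 6.6 × 10^7) = 1.05 m

Δh ≈ 1.05 m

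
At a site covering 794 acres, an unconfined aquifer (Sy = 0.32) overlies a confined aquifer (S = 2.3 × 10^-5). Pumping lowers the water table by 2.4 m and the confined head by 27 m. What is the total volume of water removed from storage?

A = 794 acres = 3.213 × 10^6 m²
Unconfined: ΔV_u = Sy × A × Δh_u = 0.32 × 3.213 × 10^6 × 2.4 = 2.468 × 10^6 m³
Confined: ΔV_c = S × A × Δh_c = 2.3 × 10^-5 × 3.213 × 10^6 × 27 = 1995 m³
Total ΔV = 2.468 × 10^6 + 1995 = 2.47 × 10^6 m³

ΔV ≈ 2.47 × 10^6 m³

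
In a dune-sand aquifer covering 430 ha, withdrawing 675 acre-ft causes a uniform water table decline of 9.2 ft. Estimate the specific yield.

Sy ≈ 0.069

A = 430 ha = 4.3 × 10^6 m²
Δh = 9.2 ft = 2.804 m
ΔV = 675 acre-ft = 8.326 × 10^5 m³
Sy = ΔV / (A × Δh) = 8.326 × 10^5 m³ / (4.3 × 10^6 m² × 2.804 m) = 0.06905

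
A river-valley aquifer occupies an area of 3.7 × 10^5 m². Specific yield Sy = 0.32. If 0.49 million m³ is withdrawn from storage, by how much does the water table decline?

Δh ≈ 4.14 m

ΔV = 0.49 million m³ = 4.9 × 10^5 m³
Δh = ΔV / (Sy × A) = 4.9 × 10^5 m³ / (0.32 × 3.7 × 10^5 m²) = 4.139 m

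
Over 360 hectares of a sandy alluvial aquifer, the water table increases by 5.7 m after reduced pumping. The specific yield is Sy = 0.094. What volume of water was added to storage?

A = 360 hectares = 3.6 × 10^6 m²
ΔV = Sy × A × Δh = 0.094 × 3.6 × 10^6 m² × 5.7 m = 1.929 × 10^6 m³

ΔV ≈ 1.93 × 10^6 m³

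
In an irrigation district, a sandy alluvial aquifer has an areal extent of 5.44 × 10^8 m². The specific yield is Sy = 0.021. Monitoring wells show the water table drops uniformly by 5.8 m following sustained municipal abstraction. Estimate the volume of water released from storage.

ΔV ≈ 6.63 × 10^7 m³

ΔV = Sy × A × Δh = 0.021 × 5.44 × 10^8 m² × 5.8 m = 6.626 × 10^7 m³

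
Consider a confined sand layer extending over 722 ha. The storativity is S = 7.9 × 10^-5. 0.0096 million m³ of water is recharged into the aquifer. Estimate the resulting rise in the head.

Δh ≈ 16.8 m

A = 722 ha = 7.22 × 10^6 m²
ΔV = 0.0096 million m³ = 9600 m³
Δh = ΔV / (S × A) = 9600 m³ / (7.9 × 10^-5 × 7.22 × 10^6 m²) = 16.83 m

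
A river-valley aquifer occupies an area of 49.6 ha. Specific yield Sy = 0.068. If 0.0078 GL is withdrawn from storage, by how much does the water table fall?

Δh ≈ 0.231 m

A = 49.6 ha = 4.96 × 10^5 m²
ΔV = 0.0078 GL = 7800 m³
Δh = ΔV / (Sy × A) = 7800 m³ / (0.068 × 4.96 × 10^5 m²) = 0.2313 m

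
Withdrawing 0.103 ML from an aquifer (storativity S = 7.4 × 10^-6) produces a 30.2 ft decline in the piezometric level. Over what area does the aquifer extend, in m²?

Δh = 30.2 ft = 9.205 m
ΔV = 0.103 ML = 103 m³
A = ΔV / (S × Δh) = 103 / (7.4 × 10^-6 × 9.205) = 1.512 × 10^6 m²

A ≈ 1.51 × 10^6 m²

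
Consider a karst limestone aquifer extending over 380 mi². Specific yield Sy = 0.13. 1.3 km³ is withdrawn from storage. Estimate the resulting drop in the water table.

Δh ≈ 10.2 m

A = 380 mi² = 9.842 × 10^8 m²
ΔV = 1.3 km³ = 1.3 × 10^9 m³
Δh = ΔV / (Sy × A) = 1.3 × 10^9 m³ / (0.13 × 9.842 × 10^8 m²) = 10.16 m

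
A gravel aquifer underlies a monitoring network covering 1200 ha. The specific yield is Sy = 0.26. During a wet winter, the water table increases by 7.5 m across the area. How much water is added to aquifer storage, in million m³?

A = 1200 ha = 1.2 × 10^7 m²
ΔV = Sy × A × Δh = 0.26 × 1.2 × 10^7 m² × 7.5 m = 2.34 × 10^7 m³
ΔV = 2.34 × 10^7 m³ = 23.4 million m³

ΔV ≈ 23.4 million m³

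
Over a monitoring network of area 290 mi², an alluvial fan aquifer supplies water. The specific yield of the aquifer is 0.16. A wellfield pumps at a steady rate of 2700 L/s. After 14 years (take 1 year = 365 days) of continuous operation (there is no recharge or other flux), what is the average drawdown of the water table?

A = 290 mi² = 7.511 × 10^8 m²
Q = 2700 L/s = 2.333 × 10^5 m³/d
t = 14 years = 5110 d
ΔV = Q × t = 2.333 × 10^5 m³/d × 5110 d = 1.192 × 10^9 m³
Δh = ΔV / (Sy × A) = 1.192 × 10^9 / (0.16 × 7.511 × 10^8) = 9.919 m

Δh ≈ 9.92 m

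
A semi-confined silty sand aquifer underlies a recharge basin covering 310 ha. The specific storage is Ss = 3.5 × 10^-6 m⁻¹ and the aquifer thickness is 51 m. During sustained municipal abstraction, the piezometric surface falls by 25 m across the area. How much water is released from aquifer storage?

ΔV ≈ 13800 m³

S = Ss × b = 3.5 × 10^-6 m⁻¹ × 51 m = 1.785 × 10^-4
A = 310 ha = 3.1 × 10^6 m²
ΔV = S × A × Δh = 1.785 × 10^-4 × 3.1 × 10^6 m² × 25 m = 13830 m³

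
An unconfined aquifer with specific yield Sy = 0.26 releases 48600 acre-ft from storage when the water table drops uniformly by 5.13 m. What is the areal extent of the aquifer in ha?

ΔV = 48600 acre-ft = 5.995 × 10^7 m³
A = ΔV / (Sy × Δh) = 5.995 × 10^7 / (0.26 × 5.13) = 4.494 × 10^7 m²
A = 4.494 × 10^7 m² = 4494 ha

A ≈ 4490 ha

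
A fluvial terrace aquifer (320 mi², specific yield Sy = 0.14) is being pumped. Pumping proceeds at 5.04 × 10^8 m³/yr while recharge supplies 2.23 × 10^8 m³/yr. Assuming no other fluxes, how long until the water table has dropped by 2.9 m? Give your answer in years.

t ≈ 1.2 years

A = 320 mi² = 8.288 × 10^8 m²
ΔV = Sy × A × Δh = 0.14 × 8.288 × 10^8 × 2.9 = 3.365 × 10^8 m³
Net withdrawal = 5.04 × 10^8 − 2.23 × 10^8 = 2.81 × 10^8 m³/yr = 7.699 × 10^5 m³/d
t = ΔV / Q = 3.365 × 10^8 m³ / 7.699 × 10^5 m³/d = 437.1 d
t = 437.1 d ≈ 1.197 years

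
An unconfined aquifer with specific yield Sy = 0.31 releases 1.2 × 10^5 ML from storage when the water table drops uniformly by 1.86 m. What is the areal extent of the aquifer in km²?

A ≈ 208 km²

ΔV = 1.2 × 10^5 ML = 1.2 × 10^8 m³
A = ΔV / (Sy × Δh) = 1.2 × 10^8 / (0.31 × 1.86) = 2.081 × 10^8 m²
A = 2.081 × 10^8 m² = 208.1 km²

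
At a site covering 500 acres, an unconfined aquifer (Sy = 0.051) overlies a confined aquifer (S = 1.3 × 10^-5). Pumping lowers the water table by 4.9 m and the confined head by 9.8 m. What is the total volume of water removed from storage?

ΔV ≈ 5.06 × 10^5 m³

A = 500 acres = 2.023 × 10^6 m²
Unconfined: ΔV_u = Sy × A × Δh_u = 0.051 × 2.023 × 10^6 × 4.9 = 5.057 × 10^5 m³
Confined: ΔV_c = S × A × Δh_c = 1.3 × 10^-5 × 2.023 × 10^6 × 9.8 = 257.8 m³
Total ΔV = 5.057 × 10^5 + 257.8 = 5.059 × 10^5 m³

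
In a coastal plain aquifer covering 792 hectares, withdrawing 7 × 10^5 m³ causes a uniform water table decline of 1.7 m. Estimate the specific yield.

A = 792 hectares = 7.92 × 10^6 m²
Sy = ΔV / (A × Δh) = 7 × 10^5 m³ / (7.92 × 10^6 m² × 1.7 m) = 0.05199

Sy ≈ 0.052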